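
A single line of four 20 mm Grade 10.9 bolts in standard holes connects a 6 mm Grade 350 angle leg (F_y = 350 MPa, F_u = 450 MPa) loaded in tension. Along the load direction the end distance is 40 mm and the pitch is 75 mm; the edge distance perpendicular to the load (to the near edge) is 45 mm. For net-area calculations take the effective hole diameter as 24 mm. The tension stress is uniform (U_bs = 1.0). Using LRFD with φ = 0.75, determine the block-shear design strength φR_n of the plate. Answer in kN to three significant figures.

Shear plane L_v = 40 + 3·75 = 265 mm; A_gv = 265 × 6 = 1590 mm².
A_nv = (265 − 3.5·24) × 6 = 1086 mm².
A_nt = (45 − 0.5·24) × 6 = 198 mm².
0.6 F_u A_nv = 293.2 kN; 0.6 F_y A_gv = 333.9 kN → shear rupture governs the shear term.
R_n = 293.2 + 1.0 × 450 × 198 / 1000 = 382.3 kN.
Design strength φR_n = 0.75 × 382.3 = 287 kN.

287 kN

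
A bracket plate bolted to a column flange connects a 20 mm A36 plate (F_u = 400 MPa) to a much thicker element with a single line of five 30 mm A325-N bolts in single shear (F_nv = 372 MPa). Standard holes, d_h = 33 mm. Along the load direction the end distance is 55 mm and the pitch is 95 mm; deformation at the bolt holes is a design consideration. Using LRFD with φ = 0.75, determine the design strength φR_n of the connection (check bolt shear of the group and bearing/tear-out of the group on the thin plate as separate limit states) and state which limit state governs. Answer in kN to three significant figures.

986 kN (bolt shear governs)

Bolt shear: A_b = π·30²/4 = 706.9 mm²; R_n = 372 × 706.9 × 5 × 1 / 1000 = 1315 kN → 0.75 × 1315 = 986 kN.
Bearing (1.2 l_c t F_u ≤ 2.4 d t F_u): upper limit = 2.4·30·20·400 / 1000 = 576 kN.
  Edge l_c = 55 − 33/2 = 38.5 → r_n = 369.6 kN; interior l_c = 95 − 33 = 62 → r_n = 576 kN.
  R_n,bearing = 1·369.6 + 4·576 = 2674 kN → 0.75 × 2674 = 2010 kN.
Bolt shear governs: 986 kN.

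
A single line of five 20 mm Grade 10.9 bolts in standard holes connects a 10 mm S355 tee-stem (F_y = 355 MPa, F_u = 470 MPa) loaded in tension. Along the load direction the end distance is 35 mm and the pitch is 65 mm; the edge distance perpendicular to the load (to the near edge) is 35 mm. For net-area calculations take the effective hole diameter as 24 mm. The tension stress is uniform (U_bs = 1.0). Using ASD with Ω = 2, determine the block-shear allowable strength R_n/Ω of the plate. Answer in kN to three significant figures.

318 kN

Shear plane L_v = 35 + 4·65 = 295 mm; A_gv = 295 × 10 = 2950 mm².
A_nv = (295 − 4.5·24) × 10 = 1870 mm².
A_nt = (35 − 0.5·24) × 10 = 230 mm².
0.6 F_u A_nv = 527.3 kN; 0.6 F_y A_gv = 628.4 kN → shear rupture governs the shear term.
R_n = 527.3 + 1.0 × 470 × 230 / 1000 = 635.4 kN.
Allowable strength R_n/Ω = 635.4 / 2 = 318 kN.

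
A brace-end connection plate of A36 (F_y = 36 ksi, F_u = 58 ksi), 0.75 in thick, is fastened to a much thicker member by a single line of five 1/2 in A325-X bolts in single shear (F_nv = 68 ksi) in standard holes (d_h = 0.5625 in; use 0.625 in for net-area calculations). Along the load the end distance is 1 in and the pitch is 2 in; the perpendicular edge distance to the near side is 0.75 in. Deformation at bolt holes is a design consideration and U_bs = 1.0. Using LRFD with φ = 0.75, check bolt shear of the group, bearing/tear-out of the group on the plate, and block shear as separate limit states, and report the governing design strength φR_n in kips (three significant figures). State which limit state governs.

50.1 kips (bolt shear governs)

Bolt shear: A_b = π·0.5²/4 = 0.1963 in²; R_n = 68 × 0.1963 × 5 × 1 = 66.76 kips → 0.75 × 66.76 = 50.1 kips.
Bearing: edge l_c = 0.7188, r_n = 37.52 kips; interior l_c = 1.438, r_n = 52.2 kips; R_n = 37.52 + 4·52.2 = 246.3 kips → 185 kips.
Block shear: A_gv = 6.75, A_nv = 4.641, A_nt = 0.3281 in²; R_n = min(0.6F_uA_nv, 0.6F_yA_gv) + U_bs·F_u·A_nt = 164.8 kips → 124 kips.
Bolt shear governs: 50.1 kips.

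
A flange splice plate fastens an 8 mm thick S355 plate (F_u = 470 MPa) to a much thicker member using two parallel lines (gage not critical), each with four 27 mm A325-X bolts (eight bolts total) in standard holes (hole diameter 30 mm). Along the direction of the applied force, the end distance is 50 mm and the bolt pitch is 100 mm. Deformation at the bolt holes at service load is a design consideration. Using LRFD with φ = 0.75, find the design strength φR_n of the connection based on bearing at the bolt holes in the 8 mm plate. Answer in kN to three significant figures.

Per bolt r_n = 1.2 l_c t F_u ≤ 2.4 d t F_u; upper limit = 2.4 × 27 × 8 × 470 / 1000 = 243.6 kN.
Edge bolt: l_c = 50 − 30/2 = 35 mm → 1.2 × 35 × 8 × 470 / 1000 = 157.9 → r_n = 157.9 kN.
Interior bolts: l_c = 100 − 30 = 70 mm → 1.2 × 70 × 8 × 470 / 1000 = 315.8 → r_n = 243.6 kN.
R_n = 2 × 157.9 + 6 × 243.6 = 1778 kN.
Design strength φR_n = 0.75 × 1778 = 1330 kN.

1330 kN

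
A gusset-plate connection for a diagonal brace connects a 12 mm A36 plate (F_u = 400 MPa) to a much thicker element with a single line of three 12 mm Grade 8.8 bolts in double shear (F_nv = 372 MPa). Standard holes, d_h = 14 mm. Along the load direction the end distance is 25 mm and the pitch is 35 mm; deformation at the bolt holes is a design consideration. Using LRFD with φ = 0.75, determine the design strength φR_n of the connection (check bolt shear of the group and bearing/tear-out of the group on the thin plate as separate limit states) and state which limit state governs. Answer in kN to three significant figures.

189 kN (bolt shear governs)

Bolt shear: A_b = π·12²/4 = 113.1 mm²; R_n = 372 × 113.1 × 3 × 2 / 1000 = 252.4 kN → 0.75 × 252.4 = 189 kN.
Bearing (1.2 l_c t F_u ≤ 2.4 d t F_u): upper limit = 2.4·12·12·400 / 1000 = 138.2 kN.
  Edge l_c = 25 − 14/2 = 18 → r_n = 103.7 kN; interior l_c = 35 − 14 = 21 → r_n = 121 kN.
  R_n,bearing = 1·103.7 + 2·121 = 345.6 kN → 0.75 × 345.6 = 259 kN.
Bolt shear governs: 189 kN.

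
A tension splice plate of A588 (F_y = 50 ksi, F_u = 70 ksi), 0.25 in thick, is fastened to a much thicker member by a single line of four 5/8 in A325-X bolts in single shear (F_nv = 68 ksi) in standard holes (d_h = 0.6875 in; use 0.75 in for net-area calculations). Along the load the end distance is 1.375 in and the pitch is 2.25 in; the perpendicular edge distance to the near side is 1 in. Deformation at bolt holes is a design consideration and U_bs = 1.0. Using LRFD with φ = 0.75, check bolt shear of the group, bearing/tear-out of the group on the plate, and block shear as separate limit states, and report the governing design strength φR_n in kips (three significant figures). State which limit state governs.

Bolt shear: A_b = π·0.625²/4 = 0.3068 in²; R_n = 68 × 0.3068 × 4 × 1 = 83.45 kips → 0.75 × 83.45 = 62.6 kips.
Bearing: edge l_c = 1.031, r_n = 21.66 kips; interior l_c = 1.562, r_n = 26.25 kips; R_n = 21.66 + 3·26.25 = 100.4 kips → 75.3 kips.
Block shear: A_gv = 2.031, A_nv = 1.375, A_nt = 0.1562 in²; R_n = min(0.6F_uA_nv, 0.6F_yA_gv) + U_bs·F_u·A_nt = 68.69 kips → 51.5 kips.
Block shear governs: 51.5 kips.

51.5 kips (block shear governs)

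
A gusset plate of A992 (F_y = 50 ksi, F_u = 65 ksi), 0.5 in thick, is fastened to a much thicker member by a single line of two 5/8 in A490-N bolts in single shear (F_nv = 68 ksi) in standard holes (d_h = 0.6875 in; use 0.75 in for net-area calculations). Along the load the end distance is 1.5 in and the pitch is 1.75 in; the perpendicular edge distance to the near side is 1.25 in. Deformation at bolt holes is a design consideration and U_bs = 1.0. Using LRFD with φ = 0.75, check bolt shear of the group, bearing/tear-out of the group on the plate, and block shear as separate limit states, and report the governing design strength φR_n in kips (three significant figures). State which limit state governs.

31.3 kips (bolt shear governs)

Bolt shear: A_b = π·0.625²/4 = 0.3068 in²; R_n = 68 × 0.3068 × 2 × 1 = 41.72 kips → 0.75 × 41.72 = 31.3 kips.
Bearing: edge l_c = 1.156, r_n = 45.09 kips; interior l_c = 1.062, r_n = 41.44 kips; R_n = 45.09 + 1·41.44 = 86.53 kips → 64.9 kips.
Block shear: A_gv = 1.625, A_nv = 1.062, A_nt = 0.4375 in²; R_n = min(0.6F_uA_nv, 0.6F_yA_gv) + U_bs·F_u·A_nt = 69.88 kips → 52.4 kips.
Bolt shear governs: 31.3 kips.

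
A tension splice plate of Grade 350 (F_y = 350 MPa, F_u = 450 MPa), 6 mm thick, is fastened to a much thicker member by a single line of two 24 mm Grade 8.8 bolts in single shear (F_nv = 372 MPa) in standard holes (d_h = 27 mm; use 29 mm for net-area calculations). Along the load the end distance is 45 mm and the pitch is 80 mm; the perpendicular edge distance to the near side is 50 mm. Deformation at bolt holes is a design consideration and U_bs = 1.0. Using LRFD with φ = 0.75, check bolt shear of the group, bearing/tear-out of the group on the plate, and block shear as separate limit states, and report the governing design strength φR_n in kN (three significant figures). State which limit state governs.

171 kN (block shear governs)

Bolt shear: A_b = π·24²/4 = 452.4 mm²; R_n = 372 × 452.4 × 2 × 1 / 1000 = 336.6 kN → 0.75 × 336.6 = 252 kN.
Bearing: edge l_c = 31.5, r_n = 102.1 kN; interior l_c = 53, r_n = 155.5 kN; R_n = 102.1 + 1·155.5 = 257.6 kN → 193 kN.
Block shear: A_gv = 750, A_nv = 489, A_nt = 213 mm²; R_n = min(0.6F_uA_nv, 0.6F_yA_gv) + U_bs·F_u·A_nt = 227.9 kN → 171 kN.
Block shear governs: 171 kN.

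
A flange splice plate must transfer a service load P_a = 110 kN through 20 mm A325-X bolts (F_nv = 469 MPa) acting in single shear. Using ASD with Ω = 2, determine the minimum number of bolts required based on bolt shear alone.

2 bolts

A_b = π·20²/4 = 314.2 mm².
Per-bolt allowable strength R_n/Ω = 469 × 314.2 × 1 / 1000 / 2 = 73.67 kN.
n ≥ 110 / 73.67 = 1.493 → use 2 bolts.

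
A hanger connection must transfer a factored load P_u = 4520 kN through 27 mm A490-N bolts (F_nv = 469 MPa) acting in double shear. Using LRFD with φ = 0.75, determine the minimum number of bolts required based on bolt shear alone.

A_b = π·27²/4 = 572.6 mm².
Per-bolt design strength φR_n = 0.75 × 469 × 572.6 × 2 / 1000 = 402.8 kN.
n ≥ 4520 / 402.8 = 11.22 → use 12 bolts.

12 bolts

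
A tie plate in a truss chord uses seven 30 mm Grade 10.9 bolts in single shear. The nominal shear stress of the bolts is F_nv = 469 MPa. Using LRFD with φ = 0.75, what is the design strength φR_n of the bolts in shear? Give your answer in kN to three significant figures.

A_b = π × 30² / 4 = 706.9 mm².
R_n = F_nv · A_b · n · n_s = 469 × 706.9 × 7 × 1 / 1000 = 2321 kN.
Design strength φR_n = 0.75 × 2321 = 1740 kN.

1740 kN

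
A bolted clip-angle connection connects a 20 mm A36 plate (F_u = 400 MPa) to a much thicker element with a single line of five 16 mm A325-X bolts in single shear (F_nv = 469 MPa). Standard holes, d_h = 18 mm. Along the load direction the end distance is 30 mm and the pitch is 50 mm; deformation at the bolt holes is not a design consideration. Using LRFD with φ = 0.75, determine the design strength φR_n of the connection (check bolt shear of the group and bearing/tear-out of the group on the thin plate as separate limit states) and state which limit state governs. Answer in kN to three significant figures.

354 kN (bolt shear governs)

Bolt shear: A_b = π·16²/4 = 201.1 mm²; R_n = 469 × 201.1 × 5 × 1 / 1000 = 471.5 kN → 0.75 × 471.5 = 354 kN.
Bearing (1.5 l_c t F_u ≤ 3.0 d t F_u): upper limit = 3.0·16·20·400 / 1000 = 384 kN.
  Edge l_c = 30 − 18/2 = 21 → r_n = 252 kN; interior l_c = 50 − 18 = 32 → r_n = 384 kN.
  R_n,bearing = 1·252 + 4·384 = 1788 kN → 0.75 × 1788 = 1340 kN.
Bolt shear governs: 354 kN.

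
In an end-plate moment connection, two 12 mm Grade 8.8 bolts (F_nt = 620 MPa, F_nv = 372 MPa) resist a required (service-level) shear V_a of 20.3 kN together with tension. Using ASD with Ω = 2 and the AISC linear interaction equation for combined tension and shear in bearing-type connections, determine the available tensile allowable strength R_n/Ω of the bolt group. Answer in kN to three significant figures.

57.3 kN

A_b = π·12²/4 = 113.1 mm²; f_rv = 20.3 × 1000 / (2 × 113.1) = 89.75 MPa.
F'_nt = 1.3 F_nt − (Ω F_nt / F_nv) f_rv = 1.3·620 − (2·620/372)·89.75 = 506.8 MPa, capped at F_nt → F'_nt = 506.8 MPa.
R_n = F'_nt · A_b · n = 506.8 × 113.1 × 2 / 1000 = 114.6 kN.
Allowable strength R_n/Ω = 114.6 / 2 = 57.3 kN.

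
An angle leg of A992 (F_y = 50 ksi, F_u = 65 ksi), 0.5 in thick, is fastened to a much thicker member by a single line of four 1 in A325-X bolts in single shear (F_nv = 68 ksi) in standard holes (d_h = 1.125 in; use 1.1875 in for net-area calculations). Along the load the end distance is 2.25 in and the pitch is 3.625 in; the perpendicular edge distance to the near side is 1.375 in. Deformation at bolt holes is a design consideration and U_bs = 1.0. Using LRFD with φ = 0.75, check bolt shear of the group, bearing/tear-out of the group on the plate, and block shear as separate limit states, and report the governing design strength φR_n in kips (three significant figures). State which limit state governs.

150 kips (block shear governs)

Bolt shear: A_b = π·1²/4 = 0.7854 in²; R_n = 68 × 0.7854 × 4 × 1 = 213.6 kips → 0.75 × 213.6 = 160 kips.
Bearing: edge l_c = 1.688, r_n = 65.81 kips; interior l_c = 2.5, r_n = 78 kips; R_n = 65.81 + 3·78 = 299.8 kips → 225 kips.
Block shear: A_gv = 6.562, A_nv = 4.484, A_nt = 0.3906 in²; R_n = min(0.6F_uA_nv, 0.6F_yA_gv) + U_bs·F_u·A_nt = 200.3 kips → 150 kips.
Block shear governs: 150 kips.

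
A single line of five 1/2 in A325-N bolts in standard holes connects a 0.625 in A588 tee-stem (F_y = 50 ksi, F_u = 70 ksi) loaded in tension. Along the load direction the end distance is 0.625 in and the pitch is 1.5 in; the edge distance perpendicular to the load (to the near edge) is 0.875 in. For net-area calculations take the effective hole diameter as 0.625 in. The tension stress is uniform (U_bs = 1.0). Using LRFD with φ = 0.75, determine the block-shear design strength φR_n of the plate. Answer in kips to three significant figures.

Shear plane L_v = 0.625 + 4·1.5 = 6.625 in; A_gv = 6.625 × 0.625 = 4.141 in².
A_nv = (6.625 − 4.5·0.625) × 0.625 = 2.383 in².
A_nt = (0.875 − 0.5·0.625) × 0.625 = 0.3516 in².
0.6 F_u A_nv = 100.1 kips; 0.6 F_y A_gv = 124.2 kips → shear rupture governs the shear term.
R_n = 100.1 + 1.0 × 70 × 0.3516 = 124.7 kips.
Design strength φR_n = 0.75 × 124.7 = 93.5 kips.

93.5 kips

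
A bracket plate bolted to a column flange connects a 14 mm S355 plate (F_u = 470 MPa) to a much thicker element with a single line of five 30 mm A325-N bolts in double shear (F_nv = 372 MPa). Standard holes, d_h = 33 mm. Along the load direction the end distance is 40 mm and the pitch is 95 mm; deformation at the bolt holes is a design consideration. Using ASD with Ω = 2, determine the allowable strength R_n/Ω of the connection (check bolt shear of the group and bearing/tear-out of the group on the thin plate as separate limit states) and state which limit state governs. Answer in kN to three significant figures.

1040 kN (bearing governs)

Bolt shear: A_b = π·30²/4 = 706.9 mm²; R_n = 372 × 706.9 × 5 × 2 / 1000 = 2630 kN → 2630 / 2 = 1310 kN.
Bearing (1.2 l_c t F_u ≤ 2.4 d t F_u): upper limit = 2.4·30·14·470 / 1000 = 473.8 kN.
  Edge l_c = 40 − 33/2 = 23.5 → r_n = 185.6 kN; interior l_c = 95 − 33 = 62 → r_n = 473.8 kN.
  R_n,bearing = 1·185.6 + 4·473.8 = 2081 kN → 2081 / 2 = 1040 kN.
Bearing governs: 1040 kN.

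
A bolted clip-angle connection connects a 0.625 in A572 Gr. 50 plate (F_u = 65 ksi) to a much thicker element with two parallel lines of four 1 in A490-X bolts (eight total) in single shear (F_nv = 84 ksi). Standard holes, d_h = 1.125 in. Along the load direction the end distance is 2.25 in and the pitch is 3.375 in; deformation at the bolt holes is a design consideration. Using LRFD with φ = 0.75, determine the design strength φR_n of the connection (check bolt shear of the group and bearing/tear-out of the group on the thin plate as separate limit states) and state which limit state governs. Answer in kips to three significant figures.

Bolt shear: A_b = π·1²/4 = 0.7854 in²; R_n = 84 × 0.7854 × 8 × 1 = 527.8 kips → 0.75 × 527.8 = 396 kips.
Bearing (1.2 l_c t F_u ≤ 2.4 d t F_u): upper limit = 2.4·1·0.625·65 = 97.5 kips.
  Edge l_c = 2.25 − 1.125/2 = 1.688 → r_n = 82.27 kips; interior l_c = 3.375 − 1.125 = 2.25 → r_n = 97.5 kips.
  R_n,bearing = 2·82.27 + 6·97.5 = 749.5 kips → 0.75 × 749.5 = 562 kips.
Bolt shear governs: 396 kips.

396 kips (bolt shear governs)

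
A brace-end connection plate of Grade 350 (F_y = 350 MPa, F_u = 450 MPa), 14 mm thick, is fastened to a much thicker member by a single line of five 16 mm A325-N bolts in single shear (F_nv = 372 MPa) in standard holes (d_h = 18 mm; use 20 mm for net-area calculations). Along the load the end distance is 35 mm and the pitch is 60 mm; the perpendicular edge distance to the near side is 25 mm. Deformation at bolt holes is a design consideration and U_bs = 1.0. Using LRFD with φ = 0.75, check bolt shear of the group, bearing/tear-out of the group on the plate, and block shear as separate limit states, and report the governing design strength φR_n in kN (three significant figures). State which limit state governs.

280 kN (bolt shear governs)

Bolt shear: A_b = π·16²/4 = 201.1 mm²; R_n = 372 × 201.1 × 5 × 1 / 1000 = 374 kN → 0.75 × 374 = 280 kN.
Bearing: edge l_c = 26, r_n = 196.6 kN; interior l_c = 42, r_n = 241.9 kN; R_n = 196.6 + 4·241.9 = 1164 kN → 873 kN.
Block shear: A_gv = 3850, A_nv = 2590, A_nt = 210 mm²; R_n = min(0.6F_uA_nv, 0.6F_yA_gv) + U_bs·F_u·A_nt = 793.8 kN → 595 kN.
Bolt shear governs: 280 kN.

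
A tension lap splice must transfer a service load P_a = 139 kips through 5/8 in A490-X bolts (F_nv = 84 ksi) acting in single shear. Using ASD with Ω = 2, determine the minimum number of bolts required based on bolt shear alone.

11 bolts

A_b = π·0.625²/4 = 0.3068 in².
Per-bolt allowable strength R_n/Ω = 84 × 0.3068 × 1 / 2 = 12.89 kips.
n ≥ 139 / 12.89 = 10.79 → use 11 bolts.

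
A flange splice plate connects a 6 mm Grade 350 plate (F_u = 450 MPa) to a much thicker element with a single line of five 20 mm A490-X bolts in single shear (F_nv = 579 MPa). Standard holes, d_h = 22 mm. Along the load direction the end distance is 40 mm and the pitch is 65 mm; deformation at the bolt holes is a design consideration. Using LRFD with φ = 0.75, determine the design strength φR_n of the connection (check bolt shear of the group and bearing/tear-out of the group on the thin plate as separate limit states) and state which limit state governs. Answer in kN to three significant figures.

459 kN (bearing governs)

Bolt shear: A_b = π·20²/4 = 314.2 mm²; R_n = 579 × 314.2 × 5 × 1 / 1000 = 909.5 kN → 0.75 × 909.5 = 682 kN.
Bearing (1.2 l_c t F_u ≤ 2.4 d t F_u): upper limit = 2.4·20·6·450 / 1000 = 129.6 kN.
  Edge l_c = 40 − 22/2 = 29 → r_n = 93.96 kN; interior l_c = 65 − 22 = 43 → r_n = 129.6 kN.
  R_n,bearing = 1·93.96 + 4·129.6 = 612.4 kN → 0.75 × 612.4 = 459 kN.
Bearing governs: 459 kN.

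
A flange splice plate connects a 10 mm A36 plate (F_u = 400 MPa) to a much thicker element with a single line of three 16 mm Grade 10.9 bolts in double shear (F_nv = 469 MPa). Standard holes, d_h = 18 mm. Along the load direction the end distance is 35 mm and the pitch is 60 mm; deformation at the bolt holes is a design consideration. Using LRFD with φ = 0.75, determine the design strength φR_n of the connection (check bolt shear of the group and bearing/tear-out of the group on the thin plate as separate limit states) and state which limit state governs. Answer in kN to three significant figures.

Bolt shear: A_b = π·16²/4 = 201.1 mm²; R_n = 469 × 201.1 × 3 × 2 / 1000 = 565.8 kN → 0.75 × 565.8 = 424 kN.
Bearing (1.2 l_c t F_u ≤ 2.4 d t F_u): upper limit = 2.4·16·10·400 / 1000 = 153.6 kN.
  Edge l_c = 35 − 18/2 = 26 → r_n = 124.8 kN; interior l_c = 60 − 18 = 42 → r_n = 153.6 kN.
  R_n,bearing = 1·124.8 + 2·153.6 = 432 kN → 0.75 × 432 = 324 kN.
Bearing governs: 324 kN.

324 kN (bearing governs)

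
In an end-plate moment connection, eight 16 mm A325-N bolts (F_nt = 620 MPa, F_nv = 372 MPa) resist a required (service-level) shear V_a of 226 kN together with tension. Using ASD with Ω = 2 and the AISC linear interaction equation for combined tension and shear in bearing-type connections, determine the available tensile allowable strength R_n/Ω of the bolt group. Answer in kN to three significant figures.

A_b = π·16²/4 = 201.1 mm²; f_rv = 226 × 1000 / (8 × 201.1) = 140.5 MPa.
F'_nt = 1.3 F_nt − (Ω F_nt / F_nv) f_rv = 1.3·620 − (2·620/372)·140.5 = 337.7 MPa, capped at F_nt → F'_nt = 337.7 MPa.
R_n = F'_nt · A_b · n = 337.7 × 201.1 × 8 / 1000 = 543.1 kN.
Allowable strength R_n/Ω = 543.1 / 2 = 272 kN.

272 kN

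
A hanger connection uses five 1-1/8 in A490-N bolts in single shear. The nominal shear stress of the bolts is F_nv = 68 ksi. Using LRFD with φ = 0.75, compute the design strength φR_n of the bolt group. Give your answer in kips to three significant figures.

A_b = π × 1.125² / 4 = 0.994 in².
R_n = F_nv · A_b · n · n_s = 68 × 0.994 × 5 × 1 = 338 kips.
Design strength φR_n = 0.75 × 338 = 253 kips.

253 kips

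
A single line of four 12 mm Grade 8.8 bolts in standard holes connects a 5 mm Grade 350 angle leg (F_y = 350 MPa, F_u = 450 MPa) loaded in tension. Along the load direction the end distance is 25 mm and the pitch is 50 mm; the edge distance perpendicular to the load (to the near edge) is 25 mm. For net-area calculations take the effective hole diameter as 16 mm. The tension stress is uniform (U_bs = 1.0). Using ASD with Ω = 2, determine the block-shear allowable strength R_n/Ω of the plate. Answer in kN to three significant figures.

99.5 kN

Shear plane L_v = 25 + 3·50 = 175 mm; A_gv = 175 × 5 = 875 mm².
A_nv = (175 − 3.5·16) × 5 = 595 mm².
A_nt = (25 − 0.5·16) × 5 = 85 mm².
0.6 F_u A_nv = 160.7 kN; 0.6 F_y A_gv = 183.8 kN → shear rupture governs the shear term.
R_n = 160.7 + 1.0 × 450 × 85 / 1000 = 198.9 kN.
Allowable strength R_n/Ω = 198.9 / 2 = 99.5 kN.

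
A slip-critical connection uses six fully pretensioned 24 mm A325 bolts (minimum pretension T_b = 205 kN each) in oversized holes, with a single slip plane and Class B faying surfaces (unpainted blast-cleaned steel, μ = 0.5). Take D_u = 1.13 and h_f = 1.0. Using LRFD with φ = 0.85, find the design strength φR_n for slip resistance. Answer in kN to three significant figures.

591 kN

R_n = μ · D_u · h_f · T_b · n_s · n_b = 0.5 × 1.13 × 1.0 × 205 × 1 × 6 = 694.9 kN.
Design strength φR_n = 0.85 × 694.9 = 591 kN.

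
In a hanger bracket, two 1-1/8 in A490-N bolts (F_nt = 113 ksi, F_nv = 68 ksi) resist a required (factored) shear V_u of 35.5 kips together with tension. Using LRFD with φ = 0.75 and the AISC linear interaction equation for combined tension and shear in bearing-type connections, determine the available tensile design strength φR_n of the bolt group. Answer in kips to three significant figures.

A_b = π·1.125²/4 = 0.994 in²; f_rv = 35.5 / (2 × 0.994) = 17.86 ksi.
F'_nt = 1.3 F_nt − (F_nt / φF_nv) f_rv = 1.3·113 − (113/(0.75·68))·17.86 = 107.3 ksi, capped at F_nt → F'_nt = 107.3 ksi.
R_n = F'_nt · A_b · n = 107.3 × 0.994 × 2 = 213.4 kips.
Design strength φR_n = 0.75 × 213.4 = 160 kips.

160 kips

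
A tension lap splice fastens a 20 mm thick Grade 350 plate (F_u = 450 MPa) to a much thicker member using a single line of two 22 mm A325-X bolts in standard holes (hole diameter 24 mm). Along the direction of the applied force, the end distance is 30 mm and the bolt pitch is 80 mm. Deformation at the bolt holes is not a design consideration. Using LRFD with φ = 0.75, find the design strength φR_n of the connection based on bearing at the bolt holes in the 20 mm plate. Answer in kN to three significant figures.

Per bolt r_n = 1.5 l_c t F_u ≤ 3.0 d t F_u; upper limit = 3.0 × 22 × 20 × 450 / 1000 = 594 kN.
Edge bolt: l_c = 30 − 24/2 = 18 mm → 1.5 × 18 × 20 × 450 / 1000 = 243 → r_n = 243 kN.
Interior bolts: l_c = 80 − 24 = 56 mm → 1.5 × 56 × 20 × 450 / 1000 = 756 → r_n = 594 kN.
R_n = 1 × 243 + 1 × 594 = 837 kN.
Design strength φR_n = 0.75 × 837 = 628 kN.

628 kN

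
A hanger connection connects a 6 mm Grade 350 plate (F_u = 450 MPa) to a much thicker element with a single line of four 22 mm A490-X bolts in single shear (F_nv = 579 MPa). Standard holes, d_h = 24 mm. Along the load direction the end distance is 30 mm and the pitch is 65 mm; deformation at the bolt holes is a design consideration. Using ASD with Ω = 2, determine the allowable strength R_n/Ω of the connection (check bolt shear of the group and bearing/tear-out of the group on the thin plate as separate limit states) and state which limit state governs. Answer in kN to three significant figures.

228 kN (bearing governs)

Bolt shear: A_b = π·22²/4 = 380.1 mm²; R_n = 579 × 380.1 × 4 × 1 / 1000 = 880.4 kN → 880.4 / 2 = 440 kN.
Bearing (1.2 l_c t F_u ≤ 2.4 d t F_u): upper limit = 2.4·22·6·450 / 1000 = 142.6 kN.
  Edge l_c = 30 − 24/2 = 18 → r_n = 58.32 kN; interior l_c = 65 − 24 = 41 → r_n = 132.8 kN.
  R_n,bearing = 1·58.32 + 3·132.8 = 456.8 kN → 456.8 / 2 = 228 kN.
Bearing governs: 228 kN.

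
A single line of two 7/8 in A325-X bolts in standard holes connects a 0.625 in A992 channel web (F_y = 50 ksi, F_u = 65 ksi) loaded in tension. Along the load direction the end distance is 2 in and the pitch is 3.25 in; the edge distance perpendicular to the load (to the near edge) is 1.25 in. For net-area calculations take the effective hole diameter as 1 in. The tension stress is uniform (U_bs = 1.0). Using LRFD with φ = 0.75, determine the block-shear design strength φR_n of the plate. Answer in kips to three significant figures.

91.4 kips

Shear plane L_v = 2 + 1·3.25 = 5.25 in; A_gv = 5.25 × 0.625 = 3.281 in².
A_nv = (5.25 − 1.5·1) × 0.625 = 2.344 in².
A_nt = (1.25 − 0.5·1) × 0.625 = 0.4688 in².
0.6 F_u A_nv = 91.41 kips; 0.6 F_y A_gv = 98.44 kips → shear rupture governs the shear term.
R_n = 91.41 + 1.0 × 65 × 0.4688 = 121.9 kips.
Design strength φR_n = 0.75 × 121.9 = 91.4 kips.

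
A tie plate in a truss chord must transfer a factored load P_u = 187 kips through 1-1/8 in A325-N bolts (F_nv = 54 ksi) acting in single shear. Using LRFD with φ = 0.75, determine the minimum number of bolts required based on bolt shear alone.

5 bolts

A_b = π·1.125²/4 = 0.994 in².
Per-bolt design strength φR_n = 0.75 × 54 × 0.994 × 1 = 40.26 kips.
n ≥ 187 / 40.26 = 4.645 → use 5 bolts.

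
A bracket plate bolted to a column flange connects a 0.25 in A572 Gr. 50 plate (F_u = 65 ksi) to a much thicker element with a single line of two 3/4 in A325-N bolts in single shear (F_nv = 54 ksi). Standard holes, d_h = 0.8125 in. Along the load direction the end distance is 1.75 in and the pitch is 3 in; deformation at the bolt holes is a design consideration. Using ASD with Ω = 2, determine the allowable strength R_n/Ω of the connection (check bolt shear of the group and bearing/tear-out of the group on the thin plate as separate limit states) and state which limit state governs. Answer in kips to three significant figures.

Bolt shear: A_b = π·0.75²/4 = 0.4418 in²; R_n = 54 × 0.4418 × 2 × 1 = 47.71 kips → 47.71 / 2 = 23.9 kips.
Bearing (1.2 l_c t F_u ≤ 2.4 d t F_u): upper limit = 2.4·0.75·0.25·65 = 29.25 kips.
  Edge l_c = 1.75 − 0.8125/2 = 1.344 → r_n = 26.2 kips; interior l_c = 3 − 0.8125 = 2.188 → r_n = 29.25 kips.
  R_n,bearing = 1·26.2 + 1·29.25 = 55.45 kips → 55.45 / 2 = 27.7 kips.
Bolt shear governs: 23.9 kips.

23.9 kips (bolt shear governs)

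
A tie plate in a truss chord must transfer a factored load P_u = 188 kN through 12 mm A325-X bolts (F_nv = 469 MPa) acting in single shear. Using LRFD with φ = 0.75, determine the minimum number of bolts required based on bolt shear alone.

A_b = π·12²/4 = 113.1 mm².
Per-bolt design strength φR_n = 0.75 × 469 × 113.1 × 1 / 1000 = 39.78 kN.
n ≥ 188 / 39.78 = 4.726 → use 5 bolts.

5 bolts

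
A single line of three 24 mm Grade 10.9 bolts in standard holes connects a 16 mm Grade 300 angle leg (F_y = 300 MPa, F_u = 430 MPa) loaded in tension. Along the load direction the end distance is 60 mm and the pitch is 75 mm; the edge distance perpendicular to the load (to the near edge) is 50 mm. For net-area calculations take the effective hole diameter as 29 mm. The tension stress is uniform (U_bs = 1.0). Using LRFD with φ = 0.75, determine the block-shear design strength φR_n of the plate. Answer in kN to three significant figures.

Shear plane L_v = 60 + 2·75 = 210 mm; A_gv = 210 × 16 = 3360 mm².
A_nv = (210 − 2.5·29) × 16 = 2200 mm².
A_nt = (50 − 0.5·29) × 16 = 568 mm².
0.6 F_u A_nv = 567.6 kN; 0.6 F_y A_gv = 604.8 kN → shear rupture governs the shear term.
R_n = 567.6 + 1.0 × 430 × 568 / 1000 = 811.8 kN.
Design strength φR_n = 0.75 × 811.8 = 609 kN.

609 kN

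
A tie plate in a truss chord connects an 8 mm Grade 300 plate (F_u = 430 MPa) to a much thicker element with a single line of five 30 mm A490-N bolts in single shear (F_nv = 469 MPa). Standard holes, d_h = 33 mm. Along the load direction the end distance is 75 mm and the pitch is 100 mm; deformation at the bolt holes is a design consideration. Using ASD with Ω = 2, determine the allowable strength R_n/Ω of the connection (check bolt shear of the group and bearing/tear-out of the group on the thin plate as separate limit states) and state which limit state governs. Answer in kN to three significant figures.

616 kN (bearing governs)

Bolt shear: A_b = π·30²/4 = 706.9 mm²; R_n = 469 × 706.9 × 5 × 1 / 1000 = 1658 kN → 1658 / 2 = 829 kN.
Bearing (1.2 l_c t F_u ≤ 2.4 d t F_u): upper limit = 2.4·30·8·430 / 1000 = 247.7 kN.
  Edge l_c = 75 − 33/2 = 58.5 → r_n = 241.5 kN; interior l_c = 100 − 33 = 67 → r_n = 247.7 kN.
  R_n,bearing = 1·241.5 + 4·247.7 = 1232 kN → 1232 / 2 = 616 kN.
Bearing governs: 616 kN.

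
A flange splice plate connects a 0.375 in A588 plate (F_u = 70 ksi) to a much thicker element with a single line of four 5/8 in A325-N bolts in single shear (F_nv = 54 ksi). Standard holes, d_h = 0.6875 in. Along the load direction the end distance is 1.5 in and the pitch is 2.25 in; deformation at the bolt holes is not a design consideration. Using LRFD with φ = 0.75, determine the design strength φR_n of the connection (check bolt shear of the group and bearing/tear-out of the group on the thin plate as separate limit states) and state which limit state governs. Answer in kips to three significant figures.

Bolt shear: A_b = π·0.625²/4 = 0.3068 in²; R_n = 54 × 0.3068 × 4 × 1 = 66.27 kips → 0.75 × 66.27 = 49.7 kips.
Bearing (1.5 l_c t F_u ≤ 3.0 d t F_u): upper limit = 3.0·0.625·0.375·70 = 49.22 kips.
  Edge l_c = 1.5 − 0.6875/2 = 1.156 → r_n = 45.53 kips; interior l_c = 2.25 − 0.6875 = 1.562 → r_n = 49.22 kips.
  R_n,bearing = 1·45.53 + 3·49.22 = 193.2 kips → 0.75 × 193.2 = 145 kips.
Bolt shear governs: 49.7 kips.

49.7 kips (bolt shear governs)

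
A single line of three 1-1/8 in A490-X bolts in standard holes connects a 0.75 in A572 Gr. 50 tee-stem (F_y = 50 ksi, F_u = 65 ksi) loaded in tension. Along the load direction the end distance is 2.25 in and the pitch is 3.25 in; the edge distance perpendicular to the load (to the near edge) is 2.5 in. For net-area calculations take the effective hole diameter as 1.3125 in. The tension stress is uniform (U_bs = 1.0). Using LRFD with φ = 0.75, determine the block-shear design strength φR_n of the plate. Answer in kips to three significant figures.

187 kips

Shear plane L_v = 2.25 + 2·3.25 = 8.75 in; A_gv = 8.75 × 0.75 = 6.562 in².
A_nv = (8.75 − 2.5·1.3125) × 0.75 = 4.102 in².
A_nt = (2.5 − 0.5·1.3125) × 0.75 = 1.383 in².
0.6 F_u A_nv = 160 kips; 0.6 F_y A_gv = 196.9 kips → shear rupture governs the shear term.
R_n = 160 + 1.0 × 65 × 1.383 = 249.8 kips.
Design strength φR_n = 0.75 × 249.8 = 187 kips.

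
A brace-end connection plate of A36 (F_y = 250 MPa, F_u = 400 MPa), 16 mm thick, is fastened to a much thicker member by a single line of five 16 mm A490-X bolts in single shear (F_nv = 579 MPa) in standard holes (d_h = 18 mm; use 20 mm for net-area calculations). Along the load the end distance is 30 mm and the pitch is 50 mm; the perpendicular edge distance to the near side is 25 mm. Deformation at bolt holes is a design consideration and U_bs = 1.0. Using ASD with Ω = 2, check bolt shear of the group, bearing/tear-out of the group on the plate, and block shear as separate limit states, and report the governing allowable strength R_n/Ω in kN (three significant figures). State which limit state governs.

Bolt shear: A_b = π·16²/4 = 201.1 mm²; R_n = 579 × 201.1 × 5 × 1 / 1000 = 582.1 kN → 582.1 / 2 = 291 kN.
Bearing: edge l_c = 21, r_n = 161.3 kN; interior l_c = 32, r_n = 245.8 kN; R_n = 161.3 + 4·245.8 = 1144 kN → 572 kN.
Block shear: A_gv = 3680, A_nv = 2240, A_nt = 240 mm²; R_n = min(0.6F_uA_nv, 0.6F_yA_gv) + U_bs·F_u·A_nt = 633.6 kN → 317 kN.
Bolt shear governs: 291 kN.

291 kN (bolt shear governs)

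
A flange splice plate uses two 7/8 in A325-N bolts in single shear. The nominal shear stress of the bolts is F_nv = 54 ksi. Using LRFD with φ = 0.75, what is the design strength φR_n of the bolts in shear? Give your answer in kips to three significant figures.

A_b = π × 0.875² / 4 = 0.6013 in².
R_n = F_nv · A_b · n · n_s = 54 × 0.6013 × 2 × 1 = 64.94 kips.
Design strength φR_n = 0.75 × 64.94 = 48.7 kips.

48.7 kips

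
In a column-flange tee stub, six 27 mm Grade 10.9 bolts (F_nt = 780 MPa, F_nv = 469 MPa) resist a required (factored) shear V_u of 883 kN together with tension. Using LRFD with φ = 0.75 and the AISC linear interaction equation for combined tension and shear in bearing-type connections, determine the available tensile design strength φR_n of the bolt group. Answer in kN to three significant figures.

1140 kN

A_b = π·27²/4 = 572.6 mm²; f_rv = 883 × 1000 / (6 × 572.6) = 257 MPa.
F'_nt = 1.3 F_nt − (F_nt / φF_nv) f_rv = 1.3·780 − (780/(0.75·469))·257 = 444 MPa, capped at F_nt → F'_nt = 444 MPa.
R_n = F'_nt · A_b · n = 444 × 572.6 × 6 / 1000 = 1525 kN.
Design strength φR_n = 0.75 × 1525 = 1140 kN.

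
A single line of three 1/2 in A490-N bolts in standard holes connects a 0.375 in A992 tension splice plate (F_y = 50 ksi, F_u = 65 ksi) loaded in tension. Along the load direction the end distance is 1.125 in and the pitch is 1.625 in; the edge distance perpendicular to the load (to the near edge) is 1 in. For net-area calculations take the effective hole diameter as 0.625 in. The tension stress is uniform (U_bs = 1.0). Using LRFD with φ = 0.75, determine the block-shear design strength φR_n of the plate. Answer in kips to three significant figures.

Shear plane L_v = 1.125 + 2·1.625 = 4.375 in; A_gv = 4.375 × 0.375 = 1.641 in².
A_nv = (4.375 − 2.5·0.625) × 0.375 = 1.055 in².
A_nt = (1 − 0.5·0.625) × 0.375 = 0.2578 in².
0.6 F_u A_nv = 41.13 kips; 0.6 F_y A_gv = 49.22 kips → shear rupture governs the shear term.
R_n = 41.13 + 1.0 × 65 × 0.2578 = 57.89 kips.
Design strength φR_n = 0.75 × 57.89 = 43.4 kips.

43.4 kips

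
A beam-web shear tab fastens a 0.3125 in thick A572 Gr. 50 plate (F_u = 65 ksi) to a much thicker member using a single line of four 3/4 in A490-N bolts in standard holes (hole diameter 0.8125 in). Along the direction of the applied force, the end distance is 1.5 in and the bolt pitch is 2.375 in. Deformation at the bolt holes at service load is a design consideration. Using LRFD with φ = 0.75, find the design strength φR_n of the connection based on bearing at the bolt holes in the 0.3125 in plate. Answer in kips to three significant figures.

Per bolt r_n = 1.2 l_c t F_u ≤ 2.4 d t F_u; upper limit = 2.4 × 0.75 × 0.3125 × 65 = 36.56 kips.
Edge bolt: l_c = 1.5 − 0.8125/2 = 1.094 in → 1.2 × 1.094 × 0.3125 × 65 = 26.66 → r_n = 26.66 kips.
Interior bolts: l_c = 2.375 − 0.8125 = 1.562 in → 1.2 × 1.562 × 0.3125 × 65 = 38.09 → r_n = 36.56 kips.
R_n = 1 × 26.66 + 3 × 36.56 = 136.3 kips.
Design strength φR_n = 0.75 × 136.3 = 102 kips.

102 kips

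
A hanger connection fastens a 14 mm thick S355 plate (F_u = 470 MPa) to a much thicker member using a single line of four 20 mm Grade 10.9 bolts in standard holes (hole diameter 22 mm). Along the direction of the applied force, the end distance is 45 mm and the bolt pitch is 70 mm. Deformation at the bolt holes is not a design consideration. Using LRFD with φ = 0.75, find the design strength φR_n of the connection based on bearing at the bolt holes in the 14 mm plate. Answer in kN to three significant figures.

Per bolt r_n = 1.5 l_c t F_u ≤ 3.0 d t F_u; upper limit = 3.0 × 20 × 14 × 470 / 1000 = 394.8 kN.
Edge bolt: l_c = 45 − 22/2 = 34 mm → 1.5 × 34 × 14 × 470 / 1000 = 335.6 → r_n = 335.6 kN.
Interior bolts: l_c = 70 − 22 = 48 mm → 1.5 × 48 × 14 × 470 / 1000 = 473.8 → r_n = 394.8 kN.
R_n = 1 × 335.6 + 3 × 394.8 = 1520 kN.
Design strength φR_n = 0.75 × 1520 = 1140 kN.

1140 kN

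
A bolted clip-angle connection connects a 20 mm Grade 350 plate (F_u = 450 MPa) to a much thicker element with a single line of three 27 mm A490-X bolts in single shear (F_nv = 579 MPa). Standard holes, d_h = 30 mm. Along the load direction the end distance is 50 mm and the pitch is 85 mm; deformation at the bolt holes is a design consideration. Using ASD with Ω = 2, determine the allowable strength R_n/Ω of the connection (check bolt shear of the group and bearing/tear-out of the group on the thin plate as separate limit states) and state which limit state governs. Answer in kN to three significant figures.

Bolt shear: A_b = π·27²/4 = 572.6 mm²; R_n = 579 × 572.6 × 3 × 1 / 1000 = 994.5 kN → 994.5 / 2 = 497 kN.
Bearing (1.2 l_c t F_u ≤ 2.4 d t F_u): upper limit = 2.4·27·20·450 / 1000 = 583.2 kN.
  Edge l_c = 50 − 30/2 = 35 → r_n = 378 kN; interior l_c = 85 − 30 = 55 → r_n = 583.2 kN.
  R_n,bearing = 1·378 + 2·583.2 = 1544 kN → 1544 / 2 = 772 kN.
Bolt shear governs: 497 kN.

497 kN (bolt shear governs)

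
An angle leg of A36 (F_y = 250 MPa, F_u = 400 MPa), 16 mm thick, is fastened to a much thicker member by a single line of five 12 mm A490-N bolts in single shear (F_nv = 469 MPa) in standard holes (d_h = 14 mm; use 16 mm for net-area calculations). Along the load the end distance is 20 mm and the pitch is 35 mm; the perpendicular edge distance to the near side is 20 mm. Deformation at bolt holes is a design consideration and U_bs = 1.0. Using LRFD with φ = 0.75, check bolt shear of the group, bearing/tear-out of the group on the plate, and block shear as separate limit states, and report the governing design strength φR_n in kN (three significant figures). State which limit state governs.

Bolt shear: A_b = π·12²/4 = 113.1 mm²; R_n = 469 × 113.1 × 5 × 1 / 1000 = 265.2 kN → 0.75 × 265.2 = 199 kN.
Bearing: edge l_c = 13, r_n = 99.84 kN; interior l_c = 21, r_n = 161.3 kN; R_n = 99.84 + 4·161.3 = 745 kN → 559 kN.
Block shear: A_gv = 2560, A_nv = 1408, A_nt = 192 mm²; R_n = min(0.6F_uA_nv, 0.6F_yA_gv) + U_bs·F_u·A_nt = 414.7 kN → 311 kN.
Bolt shear governs: 199 kN.

199 kN (bolt shear governs)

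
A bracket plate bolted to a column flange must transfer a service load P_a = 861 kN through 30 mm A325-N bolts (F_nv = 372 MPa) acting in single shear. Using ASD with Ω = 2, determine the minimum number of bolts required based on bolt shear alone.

A_b = π·30²/4 = 706.9 mm².
Per-bolt allowable strength R_n/Ω = 372 × 706.9 × 1 / 1000 / 2 = 131.5 kN.
n ≥ 861 / 131.5 = 6.549 → use 7 bolts.

7 bolts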